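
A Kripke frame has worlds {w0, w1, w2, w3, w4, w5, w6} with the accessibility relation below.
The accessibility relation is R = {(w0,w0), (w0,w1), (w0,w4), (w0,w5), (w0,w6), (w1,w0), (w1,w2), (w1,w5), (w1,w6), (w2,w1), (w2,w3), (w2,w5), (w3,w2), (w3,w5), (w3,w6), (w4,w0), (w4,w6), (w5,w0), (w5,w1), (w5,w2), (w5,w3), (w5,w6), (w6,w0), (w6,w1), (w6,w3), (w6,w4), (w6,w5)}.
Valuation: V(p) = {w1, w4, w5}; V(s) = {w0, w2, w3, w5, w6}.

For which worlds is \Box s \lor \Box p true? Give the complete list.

w1, w3, w4

Let φ = \Box s \lor \Box p. Evaluate φ at each world:
  w0 (successors {w0, w1, w4, w5, w6}): φ is false.
  w1 (successors {w0, w2, w5, w6}): φ is true.
  w2 (successors {w1, w3, w5}): φ is false.
  w3 (successors {w2, w5, w6}): φ is true.
  w4 (successors {w0, w6}): φ is true.
  w5 (successors {w0, w1, w2, w3, w6}): φ is false.
  w6 (successors {w0, w1, w3, w4, w5}): φ is false.
For instance, at w3:
  At w3: \Box s is true, \Box p is false, so \Box s \lor \Box p is true.
    At w3: \Box s requires s at every successor {w2, w5, w6}.
      At w2: s is true.
      At w5: s is true.
      At w6: s is true.
    So \Box s is true at w3.
    At w3: \Box p requires p at every successor {w2, w5, w6}.
      p fails at w2, so \Box p is false at w3.
Satisfying worlds: {w1, w3, w4}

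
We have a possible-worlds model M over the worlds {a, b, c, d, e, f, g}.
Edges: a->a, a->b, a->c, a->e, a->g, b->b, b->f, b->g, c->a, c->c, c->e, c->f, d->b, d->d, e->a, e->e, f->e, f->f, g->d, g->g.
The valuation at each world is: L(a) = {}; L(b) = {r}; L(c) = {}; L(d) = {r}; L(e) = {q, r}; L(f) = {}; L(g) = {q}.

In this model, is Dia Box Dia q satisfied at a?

Yes

At a: Dia Box Dia q requires Box Dia q at some successor in {a, b, c, e, g}.
  Box Dia q holds at a, so Dia Box Dia q is true at a.
    At a: Box Dia q requires Dia q at every successor {a, b, c, e, g}.
      At a: Dia q is true.
      At b: Dia q is true.
      At c: Dia q is true.
      At e: Dia q is true.
      At g: Dia q is true.
    So Box Dia q is true at a.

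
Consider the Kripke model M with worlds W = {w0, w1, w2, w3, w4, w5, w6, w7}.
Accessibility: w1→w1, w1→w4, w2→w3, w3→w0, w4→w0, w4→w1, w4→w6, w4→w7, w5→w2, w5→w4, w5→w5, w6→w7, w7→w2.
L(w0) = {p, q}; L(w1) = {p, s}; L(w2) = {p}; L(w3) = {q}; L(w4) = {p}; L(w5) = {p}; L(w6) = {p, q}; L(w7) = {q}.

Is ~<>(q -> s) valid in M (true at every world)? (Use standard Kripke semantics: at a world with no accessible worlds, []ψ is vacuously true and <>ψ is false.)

Recall that <>ψ holds at a world iff ψ holds at some accessible world.
Let φ = ~<>(q -> s). Evaluate φ at each world:
  w0 (successors ∅): φ is true.
  w1 (successors {w1, w4}): φ is false.
  w2 (successors {w3}): φ is true.
  w3 (successors {w0}): φ is true.
  w4 (successors {w0, w1, w6, w7}): φ is false.
  w5 (successors {w2, w4, w5}): φ is false.
  w6 (successors {w7}): φ is true.
  w7 (successors {w2}): φ is false.
Detail at w1 (counterexample):
  At w1: <>(q -> s) is true, so ~<>(q -> s) is false.
    At w1: <>(q -> s) requires q -> s at some successor in {w1, w4}.
      q -> s holds at w1, so <>(q -> s) is true at w1.

No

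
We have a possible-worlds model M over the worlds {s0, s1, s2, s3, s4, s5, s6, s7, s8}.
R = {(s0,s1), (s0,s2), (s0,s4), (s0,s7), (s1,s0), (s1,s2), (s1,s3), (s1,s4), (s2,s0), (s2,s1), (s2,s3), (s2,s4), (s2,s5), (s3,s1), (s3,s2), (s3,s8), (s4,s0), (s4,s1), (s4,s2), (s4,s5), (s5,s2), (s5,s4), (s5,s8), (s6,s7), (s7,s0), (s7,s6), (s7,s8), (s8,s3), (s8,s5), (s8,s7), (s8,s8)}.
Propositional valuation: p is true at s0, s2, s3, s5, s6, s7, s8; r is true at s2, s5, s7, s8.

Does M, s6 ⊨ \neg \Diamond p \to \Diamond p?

At s6: \neg \Diamond p is false, \Diamond p is true, so \neg \Diamond p \to \Diamond p is true.
  At s6: \Diamond p is true, so \neg \Diamond p is false.
    At s6: \Diamond p requires p at some successor in {s7}.
      p holds at s7, so \Diamond p is true at s6.
  At s6: \Diamond p requires p at some successor in {s7}.
    p holds at s7, so \Diamond p is true at s6.

Yes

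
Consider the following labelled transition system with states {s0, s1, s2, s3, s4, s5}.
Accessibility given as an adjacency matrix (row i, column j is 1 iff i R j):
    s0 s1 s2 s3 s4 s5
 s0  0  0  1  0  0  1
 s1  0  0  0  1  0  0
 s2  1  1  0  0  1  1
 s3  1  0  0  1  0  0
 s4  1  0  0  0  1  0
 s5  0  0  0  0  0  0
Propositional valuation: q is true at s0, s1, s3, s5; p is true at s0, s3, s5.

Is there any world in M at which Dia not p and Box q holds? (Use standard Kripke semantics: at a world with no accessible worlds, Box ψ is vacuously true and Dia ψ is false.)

No

Let φ = Dia not p and Box q. Evaluate φ at each world:
  s0 (successors {s2, s5}): φ is false.
  s1 (successors {s3}): φ is false.
  s2 (successors {s0, s1, s4, s5}): φ is false.
  s3 (successors {s0, s3}): φ is false.
  s4 (successors {s0, s4}): φ is false.
  s5 (successors ∅): φ is false.
For instance, at s0:
  At s0: Dia not p is true, Box q is false, so Dia not p and Box q is false.
    At s0: Dia not p requires not p at some successor in {s2, s5}.
      not p holds at s2, so Dia not p is true at s0.
    At s0: Box q requires q at every successor {s2, s5}.
      q fails at s2, so Box q is false at s0.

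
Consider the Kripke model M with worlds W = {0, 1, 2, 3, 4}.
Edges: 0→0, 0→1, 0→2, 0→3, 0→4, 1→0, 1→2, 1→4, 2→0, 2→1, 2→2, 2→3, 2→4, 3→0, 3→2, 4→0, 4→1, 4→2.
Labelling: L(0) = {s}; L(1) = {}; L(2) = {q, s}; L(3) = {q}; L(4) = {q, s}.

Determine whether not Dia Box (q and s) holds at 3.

Yes

At 3: Dia Box (q and s) is false, so not Dia Box (q and s) is true.
  At 3: Dia Box (q and s) requires Box (q and s) at some successor in {0, 2}.
    At 0: Box (q and s) is false.
    At 2: Box (q and s) is false.
  So Dia Box (q and s) is false at 3.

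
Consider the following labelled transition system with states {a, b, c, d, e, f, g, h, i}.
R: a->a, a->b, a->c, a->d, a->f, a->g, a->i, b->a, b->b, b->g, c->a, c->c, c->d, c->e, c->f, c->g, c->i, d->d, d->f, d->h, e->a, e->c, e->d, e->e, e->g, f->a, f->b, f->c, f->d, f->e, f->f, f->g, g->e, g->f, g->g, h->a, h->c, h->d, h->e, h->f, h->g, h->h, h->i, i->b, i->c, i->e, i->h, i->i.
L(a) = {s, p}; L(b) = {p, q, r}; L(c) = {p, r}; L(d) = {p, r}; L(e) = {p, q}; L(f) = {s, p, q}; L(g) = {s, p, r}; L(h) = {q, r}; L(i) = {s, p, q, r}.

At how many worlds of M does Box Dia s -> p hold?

8

Let φ = Box Dia s -> p. Evaluate φ at each world:
  a (successors {a, b, c, d, f, g, i}): φ is true.
  b (successors {a, b, g}): φ is true.
  c (successors {a, c, d, e, f, g, i}): φ is true.
  d (successors {d, f, h}): φ is true.
  e (successors {a, c, d, e, g}): φ is true.
  f (successors {a, b, c, d, e, f, g}): φ is true.
  g (successors {e, f, g}): φ is true.
  h (successors {a, c, d, e, f, g, h, i}): φ is false.
  i (successors {b, c, e, h, i}): φ is true.
For instance, at f:
  At f: Box Dia s is true, p is true, so Box Dia s -> p is true.
    At f: Box Dia s requires Dia s at every successor {a, b, c, d, e, f, g}.
      At a: Dia s is true.
      At b: Dia s is true.
      At c: Dia s is true.
      At d: Dia s is true.
      At e: Dia s is true.
      At f: Dia s is true.
      At g: Dia s is true.
    So Box Dia s is true at f.
Satisfying worlds: {a, b, c, d, e, f, g, i}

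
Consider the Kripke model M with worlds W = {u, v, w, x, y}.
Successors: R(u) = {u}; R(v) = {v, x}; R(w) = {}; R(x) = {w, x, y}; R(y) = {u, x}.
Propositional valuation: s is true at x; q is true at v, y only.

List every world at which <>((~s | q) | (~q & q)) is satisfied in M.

Let φ = <>((~s | q) | (~q & q)). Evaluate φ at each world:
  u (successors {u}): φ is true.
  v (successors {v, x}): φ is true.
  w (successors ∅): φ is false.
  x (successors {w, x, y}): φ is true.
  y (successors {u, x}): φ is true.
For instance, at u:
  At u: <>((~s | q) | (~q & q)) requires (~s | q) | (~q & q) at some successor in {u}.
    (~s | q) | (~q & q) holds at u, so <>((~s | q) | (~q & q)) is true at u.
Satisfying worlds: {u, v, x, y}

u, v, x, y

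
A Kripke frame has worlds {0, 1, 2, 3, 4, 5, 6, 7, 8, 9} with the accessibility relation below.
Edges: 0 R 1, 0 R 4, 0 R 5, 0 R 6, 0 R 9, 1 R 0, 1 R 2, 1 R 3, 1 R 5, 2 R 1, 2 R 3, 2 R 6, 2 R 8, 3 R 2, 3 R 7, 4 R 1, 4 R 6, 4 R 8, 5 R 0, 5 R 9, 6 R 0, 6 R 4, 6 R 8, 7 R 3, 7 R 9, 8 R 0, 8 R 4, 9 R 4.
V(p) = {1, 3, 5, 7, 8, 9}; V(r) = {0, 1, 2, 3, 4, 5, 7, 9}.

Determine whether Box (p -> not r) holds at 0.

Recall that Box ψ holds at a world iff ψ holds at every accessible world, and Dia ψ holds iff ψ holds at some accessible world.
At 0: Box (p -> not r) requires p -> not r at every successor {1, 4, 5, 6, 9}.
  p -> not r fails at 1, so Box (p -> not r) is false at 0.

No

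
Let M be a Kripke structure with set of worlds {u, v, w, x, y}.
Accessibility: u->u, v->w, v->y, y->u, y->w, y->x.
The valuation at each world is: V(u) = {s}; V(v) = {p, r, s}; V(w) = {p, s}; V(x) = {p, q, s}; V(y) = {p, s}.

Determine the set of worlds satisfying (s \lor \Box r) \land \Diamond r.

Recall that \Box ψ holds at a world iff ψ holds at every accessible world, and \Diamond ψ holds iff ψ holds at some accessible world.
Let φ = (s \lor \Box r) \land \Diamond r. Evaluate φ at each world:
  u (successors {u}): φ is false.
  v (successors {w, y}): φ is false.
  w (successors ∅): φ is false.
  x (successors ∅): φ is false.
  y (successors {u, w, x}): φ is false.
For instance, at u:
  At u: s \lor \Box r is true, \Diamond r is false, so (s \lor \Box r) \land \Diamond r is false.
    At u: s is true, \Box r is false, so s \lor \Box r is true.
      At u: \Box r requires r at every successor {u}.
        r fails at u, so \Box r is false at u.
    At u: \Diamond r requires r at some successor in {u}.
      At u: r is false.
    So \Diamond r is false at u.
Satisfying worlds: none.

none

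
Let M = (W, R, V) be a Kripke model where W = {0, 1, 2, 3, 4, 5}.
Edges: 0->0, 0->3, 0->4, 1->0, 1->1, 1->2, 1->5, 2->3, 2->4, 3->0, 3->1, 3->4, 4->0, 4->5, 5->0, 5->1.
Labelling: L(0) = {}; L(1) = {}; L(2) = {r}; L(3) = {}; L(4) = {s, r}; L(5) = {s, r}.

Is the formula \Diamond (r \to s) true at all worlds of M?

Yes

Recall that \Diamond ψ holds at a world iff ψ holds at some accessible world.
Let φ = \Diamond (r \to s). Evaluate φ at each world:
  0 (successors {0, 3, 4}): φ is true.
  1 (successors {0, 1, 2, 5}): φ is true.
  2 (successors {3, 4}): φ is true.
  3 (successors {0, 1, 4}): φ is true.
  4 (successors {0, 5}): φ is true.
  5 (successors {0, 1}): φ is true.
For instance, at 2:
  At 2: \Diamond (r \to s) requires r \to s at some successor in {3, 4}.
    r \to s holds at 3, so \Diamond (r \to s) is true at 2.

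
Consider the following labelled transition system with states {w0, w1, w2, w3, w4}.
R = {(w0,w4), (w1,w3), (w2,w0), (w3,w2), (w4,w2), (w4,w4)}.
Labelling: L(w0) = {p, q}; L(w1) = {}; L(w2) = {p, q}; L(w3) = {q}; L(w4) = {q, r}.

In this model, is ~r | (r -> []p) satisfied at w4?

At w4: ~r is false, r -> []p is false, so ~r | (r -> []p) is false.
  At w4: r is true, []p is false, so r -> []p is false.
    At w4: []p requires p at every successor {w2, w4}.
      p fails at w4, so []p is false at w4.

No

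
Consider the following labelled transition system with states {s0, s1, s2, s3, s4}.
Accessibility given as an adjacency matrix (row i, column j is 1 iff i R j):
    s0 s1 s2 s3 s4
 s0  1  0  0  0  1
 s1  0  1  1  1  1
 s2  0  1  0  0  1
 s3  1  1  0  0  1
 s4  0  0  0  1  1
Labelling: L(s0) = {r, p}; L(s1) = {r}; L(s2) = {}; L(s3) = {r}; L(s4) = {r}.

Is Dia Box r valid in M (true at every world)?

Yes

Let φ = Dia Box r. Evaluate φ at each world:
  s0 (successors {s0, s4}): φ is true.
  s1 (successors {s1, s2, s3, s4}): φ is true.
  s2 (successors {s1, s4}): φ is true.
  s3 (successors {s0, s1, s4}): φ is true.
  s4 (successors {s3, s4}): φ is true.
For instance, at s3:
  At s3: Dia Box r requires Box r at some successor in {s0, s1, s4}.
    Box r holds at s0, so Dia Box r is true at s3.
      At s0: Box r requires r at every successor {s0, s4}.
        At s0: r is true.
        At s4: r is true.
      So Box r is true at s0.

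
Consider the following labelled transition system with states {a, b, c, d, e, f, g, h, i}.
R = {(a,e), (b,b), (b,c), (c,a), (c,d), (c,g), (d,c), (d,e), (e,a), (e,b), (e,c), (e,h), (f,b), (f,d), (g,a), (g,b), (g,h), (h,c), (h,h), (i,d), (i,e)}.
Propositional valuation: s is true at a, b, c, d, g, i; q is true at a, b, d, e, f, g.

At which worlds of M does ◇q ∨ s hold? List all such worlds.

Let φ = ◇q ∨ s. Evaluate φ at each world:
  a (successors {e}): φ is true.
  b (successors {b, c}): φ is true.
  c (successors {a, d, g}): φ is true.
  d (successors {c, e}): φ is true.
  e (successors {a, b, c, h}): φ is true.
  f (successors {b, d}): φ is true.
  g (successors {a, b, h}): φ is true.
  h (successors {c, h}): φ is false.
  i (successors {d, e}): φ is true.
For instance, at c:
  At c: ◇q is true, s is true, so ◇q ∨ s is true.
    At c: ◇q requires q at some successor in {a, d, g}.
      q holds at a, so ◇q is true at c.
Satisfying worlds: {a, b, c, d, e, f, g, i}

a, b, c, d, e, f, g, i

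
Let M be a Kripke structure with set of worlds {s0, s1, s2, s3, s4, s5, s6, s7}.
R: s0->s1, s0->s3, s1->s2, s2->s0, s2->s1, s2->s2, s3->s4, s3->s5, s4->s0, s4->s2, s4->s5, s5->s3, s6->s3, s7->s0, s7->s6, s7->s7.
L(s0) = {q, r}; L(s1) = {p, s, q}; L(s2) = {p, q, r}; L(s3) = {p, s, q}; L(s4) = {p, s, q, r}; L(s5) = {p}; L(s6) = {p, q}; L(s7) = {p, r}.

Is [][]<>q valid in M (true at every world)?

Let φ = [][]<>q. Evaluate φ at each world:
  s0 (successors {s1, s3}): φ is true.
  s1 (successors {s2}): φ is true.
  s2 (successors {s0, s1, s2}): φ is true.
  s3 (successors {s4, s5}): φ is true.
  s4 (successors {s0, s2, s5}): φ is true.
  s5 (successors {s3}): φ is true.
  s6 (successors {s3}): φ is true.
  s7 (successors {s0, s6, s7}): φ is true.
For instance, at s1:
  At s1: [][]<>q requires []<>q at every successor {s2}.
      At s2: []<>q requires <>q at every successor {s0, s1, s2}.
        At s0: <>q is true.
        At s1: <>q is true.
        At s2: <>q is true.
      So []<>q is true at s2.
  So [][]<>q is true at s1.

Yes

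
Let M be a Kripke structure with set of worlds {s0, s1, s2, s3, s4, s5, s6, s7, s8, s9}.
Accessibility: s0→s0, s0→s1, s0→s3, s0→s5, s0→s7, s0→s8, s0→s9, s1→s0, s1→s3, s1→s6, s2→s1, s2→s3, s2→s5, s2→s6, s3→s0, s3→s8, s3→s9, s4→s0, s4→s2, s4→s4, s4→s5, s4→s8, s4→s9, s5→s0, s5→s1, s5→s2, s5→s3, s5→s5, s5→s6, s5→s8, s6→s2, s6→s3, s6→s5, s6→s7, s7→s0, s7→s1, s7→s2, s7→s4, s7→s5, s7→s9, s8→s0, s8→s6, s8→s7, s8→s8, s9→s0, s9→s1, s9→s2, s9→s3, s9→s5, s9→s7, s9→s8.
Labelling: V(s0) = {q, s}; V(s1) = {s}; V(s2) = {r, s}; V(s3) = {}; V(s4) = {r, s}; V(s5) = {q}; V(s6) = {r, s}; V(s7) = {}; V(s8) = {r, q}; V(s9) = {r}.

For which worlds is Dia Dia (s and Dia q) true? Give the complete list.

s0, s1, s2, s3, s4, s5, s6, s7, s8, s9

Let φ = Dia Dia (s and Dia q). Evaluate φ at each world:
  s0 (successors {s0, s1, s3, s5, s7, s8, s9}): φ is true.
  s1 (successors {s0, s3, s6}): φ is true.
  s2 (successors {s1, s3, s5, s6}): φ is true.
  s3 (successors {s0, s8, s9}): φ is true.
  s4 (successors {s0, s2, s4, s5, s8, s9}): φ is true.
  s5 (successors {s0, s1, s2, s3, s5, s6, s8}): φ is true.
  s6 (successors {s2, s3, s5, s7}): φ is true.
  s7 (successors {s0, s1, s2, s4, s5, s9}): φ is true.
  s8 (successors {s0, s6, s7, s8}): φ is true.
  s9 (successors {s0, s1, s2, s3, s5, s7, s8}): φ is true.
For instance, at s0:
  At s0: Dia Dia (s and Dia q) requires Dia (s and Dia q) at some successor in {s0, s1, s3, s5, s7, s8, s9}.
    Dia (s and Dia q) holds at s0, so Dia Dia (s and Dia q) is true at s0.
      At s0: Dia (s and Dia q) requires s and Dia q at some successor in {s0, s1, s3, s5, s7, s8, s9}.
        s and Dia q holds at s0, so Dia (s and Dia q) is true at s0.
Satisfying worlds: {s0, s1, s2, s3, s4, s5, s6, s7, s8, s9}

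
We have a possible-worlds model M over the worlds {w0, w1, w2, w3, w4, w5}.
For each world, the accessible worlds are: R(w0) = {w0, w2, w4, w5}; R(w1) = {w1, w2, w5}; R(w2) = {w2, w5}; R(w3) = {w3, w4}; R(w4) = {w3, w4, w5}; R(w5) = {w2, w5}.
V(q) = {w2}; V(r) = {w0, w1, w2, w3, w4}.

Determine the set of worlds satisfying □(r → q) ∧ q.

w2

Let φ = □(r → q) ∧ q. Evaluate φ at each world:
  w0 (successors {w0, w2, w4, w5}): φ is false.
  w1 (successors {w1, w2, w5}): φ is false.
  w2 (successors {w2, w5}): φ is true.
  w3 (successors {w3, w4}): φ is false.
  w4 (successors {w3, w4, w5}): φ is false.
  w5 (successors {w2, w5}): φ is false.
For instance, at w3:
  At w3: □(r → q) is false, q is false, so □(r → q) ∧ q is false.
    At w3: □(r → q) requires r → q at every successor {w3, w4}.
      r → q fails at w3, so □(r → q) is false at w3.
Satisfying worlds: {w2}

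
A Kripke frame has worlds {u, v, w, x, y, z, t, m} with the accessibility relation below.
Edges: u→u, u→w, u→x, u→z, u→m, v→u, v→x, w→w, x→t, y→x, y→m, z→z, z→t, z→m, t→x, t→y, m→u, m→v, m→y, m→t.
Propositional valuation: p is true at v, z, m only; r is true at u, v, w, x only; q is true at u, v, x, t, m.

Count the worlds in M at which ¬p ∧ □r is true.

Let φ = ¬p ∧ □r. Evaluate φ at each world:
  u (successors {u, w, x, z, m}): φ is false.
  v (successors {u, x}): φ is false.
  w (successors {w}): φ is true.
  x (successors {t}): φ is false.
  y (successors {x, m}): φ is false.
  z (successors {z, t, m}): φ is false.
  t (successors {x, y}): φ is false.
  m (successors {u, v, y, t}): φ is false.
For instance, at t:
  At t: ¬p is true, □r is false, so ¬p ∧ □r is false.
    At t: □r requires r at every successor {x, y}.
      r fails at y, so □r is false at t.
Satisfying worlds: {w}

1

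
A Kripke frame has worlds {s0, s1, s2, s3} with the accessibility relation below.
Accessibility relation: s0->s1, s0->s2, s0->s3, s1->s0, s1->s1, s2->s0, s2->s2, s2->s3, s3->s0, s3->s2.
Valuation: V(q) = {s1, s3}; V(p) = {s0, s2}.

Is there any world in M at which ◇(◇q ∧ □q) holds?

Let φ = ◇(◇q ∧ □q). Evaluate φ at each world:
  s0 (successors {s1, s2, s3}): φ is false.
  s1 (successors {s0, s1}): φ is false.
  s2 (successors {s0, s2, s3}): φ is false.
  s3 (successors {s0, s2}): φ is false.
For instance, at s3:
  At s3: ◇(◇q ∧ □q) requires ◇q ∧ □q at some successor in {s0, s2}.
    At s0: ◇q ∧ □q is false.
    At s2: ◇q ∧ □q is false.
  So ◇(◇q ∧ □q) is false at s3.

No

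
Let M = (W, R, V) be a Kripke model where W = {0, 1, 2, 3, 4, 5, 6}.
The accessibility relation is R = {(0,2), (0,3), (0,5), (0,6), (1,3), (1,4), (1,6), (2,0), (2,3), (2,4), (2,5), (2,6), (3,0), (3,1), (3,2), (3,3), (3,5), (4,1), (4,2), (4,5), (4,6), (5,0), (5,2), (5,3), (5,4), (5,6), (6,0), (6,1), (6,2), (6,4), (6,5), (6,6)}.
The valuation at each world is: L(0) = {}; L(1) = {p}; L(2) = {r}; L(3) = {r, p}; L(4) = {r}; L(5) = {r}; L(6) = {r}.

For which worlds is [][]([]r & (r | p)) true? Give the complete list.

Recall that []ψ holds at a world iff ψ holds at every accessible world, and <>ψ holds iff ψ holds at some accessible world.
Let φ = [][]([]r & (r | p)). Evaluate φ at each world:
  0 (successors {2, 3, 5, 6}): φ is false.
  1 (successors {3, 4, 6}): φ is false.
  2 (successors {0, 3, 4, 5, 6}): φ is false.
  3 (successors {0, 1, 2, 3, 5}): φ is false.
  4 (successors {1, 2, 5, 6}): φ is false.
  5 (successors {0, 2, 3, 4, 6}): φ is false.
  6 (successors {0, 1, 2, 4, 5, 6}): φ is false.
For instance, at 6:
  At 6: [][]([]r & (r | p)) requires []([]r & (r | p)) at every successor {0, 1, 2, 4, 5, 6}.
    []([]r & (r | p)) fails at 0, so [][]([]r & (r | p)) is false at 6.
      At 0: []([]r & (r | p)) requires []r & (r | p) at every successor {2, 3, 5, 6}.
        []r & (r | p) fails at 2, so []([]r & (r | p)) is false at 0.
Satisfying worlds: none.

none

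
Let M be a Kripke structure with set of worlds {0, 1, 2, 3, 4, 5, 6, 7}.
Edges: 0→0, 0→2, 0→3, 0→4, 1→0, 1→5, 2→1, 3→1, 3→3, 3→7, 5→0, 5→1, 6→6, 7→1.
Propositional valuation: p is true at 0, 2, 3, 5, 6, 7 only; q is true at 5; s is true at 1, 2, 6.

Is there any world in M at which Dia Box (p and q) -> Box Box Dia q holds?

Yes

Let φ = Dia Box (p and q) -> Box Box Dia q. Evaluate φ at each world:
  0 (successors {0, 2, 3, 4}): φ is false.
  1 (successors {0, 5}): φ is true.
  2 (successors {1}): φ is true.
  3 (successors {1, 3, 7}): φ is true.
  4 (successors ∅): φ is true.
  5 (successors {0, 1}): φ is true.
  6 (successors {6}): φ is true.
  7 (successors {1}): φ is true.
Detail at 1 (witness):
  At 1: Dia Box (p and q) is false, Box Box Dia q is false, so Dia Box (p and q) -> Box Box Dia q is true.
    At 1: Dia Box (p and q) requires Box (p and q) at some successor in {0, 5}.
      At 0: Box (p and q) is false.
      At 5: Box (p and q) is false.
    So Dia Box (p and q) is false at 1.
    At 1: Box Box Dia q requires Box Dia q at every successor {0, 5}.
      Box Dia q fails at 0, so Box Box Dia q is false at 1.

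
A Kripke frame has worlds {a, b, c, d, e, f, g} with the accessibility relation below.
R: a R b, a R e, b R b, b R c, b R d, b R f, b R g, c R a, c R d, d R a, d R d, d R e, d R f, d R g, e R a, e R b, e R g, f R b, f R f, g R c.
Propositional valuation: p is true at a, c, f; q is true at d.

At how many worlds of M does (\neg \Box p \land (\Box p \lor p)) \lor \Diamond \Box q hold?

Let φ = (\neg \Box p \land (\Box p \lor p)) \lor \Diamond \Box q. Evaluate φ at each world:
  a (successors {b, e}): φ is true.
  b (successors {b, c, d, f, g}): φ is false.
  c (successors {a, d}): φ is true.
  d (successors {a, d, e, f, g}): φ is false.
  e (successors {a, b, g}): φ is false.
  f (successors {b, f}): φ is true.
  g (successors {c}): φ is false.
For instance, at b:
  At b: \neg \Box p \land (\Box p \lor p) is false, \Diamond \Box q is false, so (\neg \Box p \land (\Box p \lor p)) \lor \Diamond \Box q is false.
    At b: \neg \Box p is true, \Box p \lor p is false, so \neg \Box p \land (\Box p \lor p) is false.
      At b: \Box p is false, so \neg \Box p is true.
      At b: \Box p is false, p is false, so \Box p \lor p is false.
    At b: \Diamond \Box q requires \Box q at some successor in {b, c, d, f, g}.
      At b: \Box q is false.
      At c: \Box q is false.
      At d: \Box q is false.
      At f: \Box q is false.
      At g: \Box q is false.
    So \Diamond \Box q is false at b.
Satisfying worlds: {a, c, f}

3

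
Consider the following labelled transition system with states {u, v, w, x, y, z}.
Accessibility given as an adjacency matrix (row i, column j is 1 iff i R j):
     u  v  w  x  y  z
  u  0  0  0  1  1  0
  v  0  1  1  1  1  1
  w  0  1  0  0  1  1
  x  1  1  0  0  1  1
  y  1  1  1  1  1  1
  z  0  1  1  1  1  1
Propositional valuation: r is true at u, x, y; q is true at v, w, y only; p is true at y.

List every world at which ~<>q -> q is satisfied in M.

u, v, w, x, y, z

Let φ = ~<>q -> q. Evaluate φ at each world:
  u (successors {x, y}): φ is true.
  v (successors {v, w, x, y, z}): φ is true.
  w (successors {v, y, z}): φ is true.
  x (successors {u, v, y, z}): φ is true.
  y (successors {u, v, w, x, y, z}): φ is true.
  z (successors {v, w, x, y, z}): φ is true.
For instance, at v:
  At v: ~<>q is false, q is true, so ~<>q -> q is true.
    At v: <>q is true, so ~<>q is false.
      At v: <>q requires q at some successor in {v, w, x, y, z}.
        q holds at v, so <>q is true at v.
Satisfying worlds: {u, v, w, x, y, z}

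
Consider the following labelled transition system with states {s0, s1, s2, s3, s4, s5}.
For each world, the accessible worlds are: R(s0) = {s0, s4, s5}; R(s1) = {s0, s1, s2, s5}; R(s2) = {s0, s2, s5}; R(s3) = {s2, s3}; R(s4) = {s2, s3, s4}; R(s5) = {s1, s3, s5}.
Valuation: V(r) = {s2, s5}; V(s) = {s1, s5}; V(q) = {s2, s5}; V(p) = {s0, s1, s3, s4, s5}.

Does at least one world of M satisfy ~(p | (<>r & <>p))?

No

Let φ = ~(p | (<>r & <>p)). Evaluate φ at each world:
  s0 (successors {s0, s4, s5}): φ is false.
  s1 (successors {s0, s1, s2, s5}): φ is false.
  s2 (successors {s0, s2, s5}): φ is false.
  s3 (successors {s2, s3}): φ is false.
  s4 (successors {s2, s3, s4}): φ is false.
  s5 (successors {s1, s3, s5}): φ is false.
For instance, at s1:
  At s1: p | (<>r & <>p) is true, so ~(p | (<>r & <>p)) is false.
    At s1: p is true, <>r & <>p is true, so p | (<>r & <>p) is true.
      At s1: <>r is true, <>p is true, so <>r & <>p is true.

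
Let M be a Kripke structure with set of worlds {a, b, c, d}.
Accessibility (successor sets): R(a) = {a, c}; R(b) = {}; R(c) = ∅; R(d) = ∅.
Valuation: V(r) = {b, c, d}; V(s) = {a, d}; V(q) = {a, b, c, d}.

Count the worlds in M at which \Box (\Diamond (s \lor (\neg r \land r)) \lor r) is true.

4

Recall that \Box ψ holds at a world iff ψ holds at every accessible world, and \Diamond ψ holds iff ψ holds at some accessible world.
Let φ = \Box (\Diamond (s \lor (\neg r \land r)) \lor r). Evaluate φ at each world:
  a (successors {a, c}): φ is true.
  b (successors ∅): φ is true.
  c (successors ∅): φ is true.
  d (successors ∅): φ is true.
For instance, at a:
  At a: \Box (\Diamond (s \lor (\neg r \land r)) \lor r) requires \Diamond (s \lor (\neg r \land r)) \lor r at every successor {a, c}.
      At a: \Diamond (s \lor (\neg r \land r)) is true, r is false, so \Diamond (s \lor (\neg r \land r)) \lor r is true.
      At c: \Diamond (s \lor (\neg r \land r)) is false, r is true, so \Diamond (s \lor (\neg r \land r)) \lor r is true.
  So \Box (\Diamond (s \lor (\neg r \land r)) \lor r) is true at a.
Satisfying worlds: {a, b, c, d}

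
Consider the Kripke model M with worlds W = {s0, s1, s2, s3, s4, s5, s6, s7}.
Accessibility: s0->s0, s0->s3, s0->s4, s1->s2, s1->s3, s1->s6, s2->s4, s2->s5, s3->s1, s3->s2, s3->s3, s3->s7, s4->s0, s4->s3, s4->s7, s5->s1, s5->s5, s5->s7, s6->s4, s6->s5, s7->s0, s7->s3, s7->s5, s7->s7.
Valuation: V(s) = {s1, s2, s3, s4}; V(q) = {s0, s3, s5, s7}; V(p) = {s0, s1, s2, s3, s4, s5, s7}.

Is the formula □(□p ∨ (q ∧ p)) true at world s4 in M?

Yes

At s4: □(□p ∨ (q ∧ p)) requires □p ∨ (q ∧ p) at every successor {s0, s3, s7}.
    At s0: □p is true, q ∧ p is true, so □p ∨ (q ∧ p) is true.
      At s0: □p requires p at every successor {s0, s3, s4}.
        At s0: p is true.
        At s3: p is true.
        At s4: p is true.
      So □p is true at s0.
    At s3: □p is true, q ∧ p is true, so □p ∨ (q ∧ p) is true.
      At s3: □p requires p at every successor {s1, s2, s3, s7}.
        At s1: p is true.
        At s2: p is true.
        At s3: p is true.
        At s7: p is true.
      So □p is true at s3.
    At s7: □p is true, q ∧ p is true, so □p ∨ (q ∧ p) is true.
      At s7: □p requires p at every successor {s0, s3, s5, s7}.
        At s0: p is true.
        At s3: p is true.
        At s5: p is true.
        At s7: p is true.
      So □p is true at s7.
So □(□p ∨ (q ∧ p)) is true at s4.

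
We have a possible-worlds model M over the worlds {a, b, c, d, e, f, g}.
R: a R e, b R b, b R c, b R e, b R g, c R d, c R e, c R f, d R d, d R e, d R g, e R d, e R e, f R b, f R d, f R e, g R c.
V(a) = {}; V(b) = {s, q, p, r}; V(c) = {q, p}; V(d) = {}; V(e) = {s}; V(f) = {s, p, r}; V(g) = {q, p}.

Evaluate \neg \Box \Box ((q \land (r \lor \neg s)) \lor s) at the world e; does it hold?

Yes

At e: \Box \Box ((q \land (r \lor \neg s)) \lor s) is false, so \neg \Box \Box ((q \land (r \lor \neg s)) \lor s) is true.
  At e: \Box \Box ((q \land (r \lor \neg s)) \lor s) requires \Box ((q \land (r \lor \neg s)) \lor s) at every successor {d, e}.
    \Box ((q \land (r \lor \neg s)) \lor s) fails at d, so \Box \Box ((q \land (r \lor \neg s)) \lor s) is false at e.
      At d: \Box ((q \land (r \lor \neg s)) \lor s) requires (q \land (r \lor \neg s)) \lor s at every successor {d, e, g}.
        (q \land (r \lor \neg s)) \lor s fails at d, so \Box ((q \land (r \lor \neg s)) \lor s) is false at d.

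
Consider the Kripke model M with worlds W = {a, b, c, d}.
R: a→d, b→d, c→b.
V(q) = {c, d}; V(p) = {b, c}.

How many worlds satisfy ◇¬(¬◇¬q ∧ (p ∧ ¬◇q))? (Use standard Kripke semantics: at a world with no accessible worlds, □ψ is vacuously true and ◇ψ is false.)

3

Let φ = ◇¬(¬◇¬q ∧ (p ∧ ¬◇q)). Evaluate φ at each world:
  a (successors {d}): φ is true.
  b (successors {d}): φ is true.
  c (successors {b}): φ is true.
  d (successors ∅): φ is false.
For instance, at a:
  At a: ◇¬(¬◇¬q ∧ (p ∧ ¬◇q)) requires ¬(¬◇¬q ∧ (p ∧ ¬◇q)) at some successor in {d}.
    ¬(¬◇¬q ∧ (p ∧ ¬◇q)) holds at d, so ◇¬(¬◇¬q ∧ (p ∧ ¬◇q)) is true at a.
      At d: ¬◇¬q ∧ (p ∧ ¬◇q) is false, so ¬(¬◇¬q ∧ (p ∧ ¬◇q)) is true.
Satisfying worlds: {a, b, c}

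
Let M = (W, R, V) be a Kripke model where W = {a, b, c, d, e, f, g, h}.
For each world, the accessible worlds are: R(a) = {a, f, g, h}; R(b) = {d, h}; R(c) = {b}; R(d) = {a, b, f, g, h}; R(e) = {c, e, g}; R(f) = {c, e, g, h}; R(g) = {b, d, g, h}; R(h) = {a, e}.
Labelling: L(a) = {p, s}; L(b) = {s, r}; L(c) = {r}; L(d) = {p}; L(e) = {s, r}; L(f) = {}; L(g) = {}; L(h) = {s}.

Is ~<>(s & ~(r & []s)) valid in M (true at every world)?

No

Recall that []ψ holds at a world iff ψ holds at every accessible world, and <>ψ holds iff ψ holds at some accessible world.
Let φ = ~<>(s & ~(r & []s)). Evaluate φ at each world:
  a (successors {a, f, g, h}): φ is false.
  b (successors {d, h}): φ is false.
  c (successors {b}): φ is false.
  d (successors {a, b, f, g, h}): φ is false.
  e (successors {c, e, g}): φ is false.
  f (successors {c, e, g, h}): φ is false.
  g (successors {b, d, g, h}): φ is false.
  h (successors {a, e}): φ is false.
Detail at a (counterexample):
  At a: <>(s & ~(r & []s)) is true, so ~<>(s & ~(r & []s)) is false.
    At a: <>(s & ~(r & []s)) requires s & ~(r & []s) at some successor in {a, f, g, h}.
      s & ~(r & []s) holds at a, so <>(s & ~(r & []s)) is true at a.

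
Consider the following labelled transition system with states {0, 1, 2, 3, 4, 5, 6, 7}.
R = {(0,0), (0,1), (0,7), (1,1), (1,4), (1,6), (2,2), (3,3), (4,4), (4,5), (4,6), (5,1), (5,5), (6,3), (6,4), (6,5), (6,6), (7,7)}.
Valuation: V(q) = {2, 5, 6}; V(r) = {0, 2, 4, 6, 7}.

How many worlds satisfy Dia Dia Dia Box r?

Let φ = Dia Dia Dia Box r. Evaluate φ at each world:
  0 (successors {0, 1, 7}): φ is true.
  1 (successors {1, 4, 6}): φ is false.
  2 (successors {2}): φ is true.
  3 (successors {3}): φ is false.
  4 (successors {4, 5, 6}): φ is false.
  5 (successors {1, 5}): φ is false.
  6 (successors {3, 4, 5, 6}): φ is false.
  7 (successors {7}): φ is true.
For instance, at 1:
  At 1: Dia Dia Dia Box r requires Dia Dia Box r at some successor in {1, 4, 6}.
    At 1: Dia Dia Box r is false.
    At 4: Dia Dia Box r is false.
    At 6: Dia Dia Box r is false.
  So Dia Dia Dia Box r is false at 1.
Satisfying worlds: {0, 2, 7}

3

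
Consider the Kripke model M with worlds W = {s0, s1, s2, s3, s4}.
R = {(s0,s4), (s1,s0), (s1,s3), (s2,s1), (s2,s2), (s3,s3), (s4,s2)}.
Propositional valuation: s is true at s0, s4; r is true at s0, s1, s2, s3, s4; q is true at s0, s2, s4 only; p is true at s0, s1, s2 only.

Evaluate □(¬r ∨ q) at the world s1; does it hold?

No

At s1: □(¬r ∨ q) requires ¬r ∨ q at every successor {s0, s3}.
  ¬r ∨ q fails at s3, so □(¬r ∨ q) is false at s1.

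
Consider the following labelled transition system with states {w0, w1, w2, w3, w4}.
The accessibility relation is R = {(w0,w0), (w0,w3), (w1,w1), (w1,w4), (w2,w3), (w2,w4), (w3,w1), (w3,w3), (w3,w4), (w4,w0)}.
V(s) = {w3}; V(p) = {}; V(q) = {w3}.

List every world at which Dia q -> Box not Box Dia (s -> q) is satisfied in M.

Let φ = Dia q -> Box not Box Dia (s -> q). Evaluate φ at each world:
  w0 (successors {w0, w3}): φ is false.
  w1 (successors {w1, w4}): φ is true.
  w2 (successors {w3, w4}): φ is false.
  w3 (successors {w1, w3, w4}): φ is false.
  w4 (successors {w0}): φ is true.
For instance, at w3:
  At w3: Dia q is true, Box not Box Dia (s -> q) is false, so Dia q -> Box not Box Dia (s -> q) is false.
    At w3: Dia q requires q at some successor in {w1, w3, w4}.
      q holds at w3, so Dia q is true at w3.
    At w3: Box not Box Dia (s -> q) requires not Box Dia (s -> q) at every successor {w1, w3, w4}.
      not Box Dia (s -> q) fails at w1, so Box not Box Dia (s -> q) is false at w3.
Satisfying worlds: {w1, w4}

w1, w4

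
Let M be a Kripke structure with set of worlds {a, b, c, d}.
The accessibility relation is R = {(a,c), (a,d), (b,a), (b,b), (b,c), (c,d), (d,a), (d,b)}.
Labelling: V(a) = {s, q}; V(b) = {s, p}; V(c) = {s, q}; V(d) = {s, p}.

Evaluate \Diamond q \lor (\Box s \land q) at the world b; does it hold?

Yes

At b: \Diamond q is true, \Box s \land q is false, so \Diamond q \lor (\Box s \land q) is true.
  At b: \Diamond q requires q at some successor in {a, b, c}.
    q holds at a, so \Diamond q is true at b.
  At b: \Box s is true, q is false, so \Box s \land q is false.
    At b: \Box s requires s at every successor {a, b, c}.
      At a: s is true.
      At b: s is true.
      At c: s is true.
    So \Box s is true at b.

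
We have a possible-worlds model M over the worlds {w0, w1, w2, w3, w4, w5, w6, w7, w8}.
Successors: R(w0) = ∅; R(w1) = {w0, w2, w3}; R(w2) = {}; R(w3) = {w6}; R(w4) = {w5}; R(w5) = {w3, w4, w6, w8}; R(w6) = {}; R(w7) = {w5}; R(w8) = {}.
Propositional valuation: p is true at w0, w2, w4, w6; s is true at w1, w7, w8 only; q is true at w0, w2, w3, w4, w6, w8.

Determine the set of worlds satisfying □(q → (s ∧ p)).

w0, w2, w4, w6, w7, w8

Let φ = □(q → (s ∧ p)). Evaluate φ at each world:
  w0 (successors ∅): φ is true.
  w1 (successors {w0, w2, w3}): φ is false.
  w2 (successors ∅): φ is true.
  w3 (successors {w6}): φ is false.
  w4 (successors {w5}): φ is true.
  w5 (successors {w3, w4, w6, w8}): φ is false.
  w6 (successors ∅): φ is true.
  w7 (successors {w5}): φ is true.
  w8 (successors ∅): φ is true.
For instance, at w1:
  At w1: □(q → (s ∧ p)) requires q → (s ∧ p) at every successor {w0, w2, w3}.
    q → (s ∧ p) fails at w0, so □(q → (s ∧ p)) is false at w1.
Satisfying worlds: {w0, w2, w4, w6, w7, w8}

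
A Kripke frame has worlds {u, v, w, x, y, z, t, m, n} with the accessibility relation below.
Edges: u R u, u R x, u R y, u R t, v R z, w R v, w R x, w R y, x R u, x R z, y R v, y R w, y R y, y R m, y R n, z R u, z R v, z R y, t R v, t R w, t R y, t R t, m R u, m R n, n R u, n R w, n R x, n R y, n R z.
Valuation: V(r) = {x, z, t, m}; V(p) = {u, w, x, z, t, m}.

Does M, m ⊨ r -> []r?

No

At m: r is true, []r is false, so r -> []r is false.
  At m: []r requires r at every successor {u, n}.
    r fails at u, so []r is false at m.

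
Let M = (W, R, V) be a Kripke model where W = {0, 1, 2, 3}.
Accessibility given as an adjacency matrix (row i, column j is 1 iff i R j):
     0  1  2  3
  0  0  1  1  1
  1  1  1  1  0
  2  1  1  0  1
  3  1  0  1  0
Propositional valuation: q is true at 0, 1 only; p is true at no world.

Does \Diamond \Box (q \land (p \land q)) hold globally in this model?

No

Let φ = \Diamond \Box (q \land (p \land q)). Evaluate φ at each world:
  0 (successors {1, 2, 3}): φ is false.
  1 (successors {0, 1, 2}): φ is false.
  2 (successors {0, 1, 3}): φ is false.
  3 (successors {0, 2}): φ is false.
Detail at 0 (counterexample):
  At 0: \Diamond \Box (q \land (p \land q)) requires \Box (q \land (p \land q)) at some successor in {1, 2, 3}.
    At 1: \Box (q \land (p \land q)) is false.
    At 2: \Box (q \land (p \land q)) is false.
    At 3: \Box (q \land (p \land q)) is false.
  So \Diamond \Box (q \land (p \land q)) is false at 0.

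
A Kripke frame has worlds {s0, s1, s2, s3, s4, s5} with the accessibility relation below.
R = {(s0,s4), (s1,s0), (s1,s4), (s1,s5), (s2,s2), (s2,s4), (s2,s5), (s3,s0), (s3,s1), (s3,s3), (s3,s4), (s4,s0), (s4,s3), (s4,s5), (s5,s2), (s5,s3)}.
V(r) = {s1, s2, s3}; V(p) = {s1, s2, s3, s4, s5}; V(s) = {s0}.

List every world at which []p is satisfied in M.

s0, s2, s5

Let φ = []p. Evaluate φ at each world:
  s0 (successors {s4}): φ is true.
  s1 (successors {s0, s4, s5}): φ is false.
  s2 (successors {s2, s4, s5}): φ is true.
  s3 (successors {s0, s1, s3, s4}): φ is false.
  s4 (successors {s0, s3, s5}): φ is false.
  s5 (successors {s2, s3}): φ is true.
For instance, at s4:
  At s4: []p requires p at every successor {s0, s3, s5}.
    p fails at s0, so []p is false at s4.
Satisfying worlds: {s0, s2, s5}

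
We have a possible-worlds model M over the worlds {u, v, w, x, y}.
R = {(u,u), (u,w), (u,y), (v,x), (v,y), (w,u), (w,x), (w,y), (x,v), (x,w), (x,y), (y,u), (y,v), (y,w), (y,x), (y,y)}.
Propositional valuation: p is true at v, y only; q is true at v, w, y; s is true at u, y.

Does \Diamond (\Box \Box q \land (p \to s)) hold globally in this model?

No

Let φ = \Diamond (\Box \Box q \land (p \to s)). Evaluate φ at each world:
  u (successors {u, w, y}): φ is false.
  v (successors {x, y}): φ is false.
  w (successors {u, x, y}): φ is false.
  x (successors {v, w, y}): φ is false.
  y (successors {u, v, w, x, y}): φ is false.
Detail at u (counterexample):
  At u: \Diamond (\Box \Box q \land (p \to s)) requires \Box \Box q \land (p \to s) at some successor in {u, w, y}.
    At u: \Box \Box q \land (p \to s) is false.
    At w: \Box \Box q \land (p \to s) is false.
    At y: \Box \Box q \land (p \to s) is false.
  So \Diamond (\Box \Box q \land (p \to s)) is false at u.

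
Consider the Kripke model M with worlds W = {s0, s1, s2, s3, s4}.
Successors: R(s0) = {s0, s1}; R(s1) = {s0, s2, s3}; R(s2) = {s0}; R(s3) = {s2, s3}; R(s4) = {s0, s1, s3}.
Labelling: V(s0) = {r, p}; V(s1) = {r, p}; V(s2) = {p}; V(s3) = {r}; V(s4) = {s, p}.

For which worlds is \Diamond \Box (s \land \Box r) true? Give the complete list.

Recall that \Box ψ holds at a world iff ψ holds at every accessible world, and \Diamond ψ holds iff ψ holds at some accessible world.
Let φ = \Diamond \Box (s \land \Box r). Evaluate φ at each world:
  s0 (successors {s0, s1}): φ is false.
  s1 (successors {s0, s2, s3}): φ is false.
  s2 (successors {s0}): φ is false.
  s3 (successors {s2, s3}): φ is false.
  s4 (successors {s0, s1, s3}): φ is false.
For instance, at s2:
  At s2: \Diamond \Box (s \land \Box r) requires \Box (s \land \Box r) at some successor in {s0}.
    At s0: \Box (s \land \Box r) is false.
  So \Diamond \Box (s \land \Box r) is false at s2.
Satisfying worlds: none.

none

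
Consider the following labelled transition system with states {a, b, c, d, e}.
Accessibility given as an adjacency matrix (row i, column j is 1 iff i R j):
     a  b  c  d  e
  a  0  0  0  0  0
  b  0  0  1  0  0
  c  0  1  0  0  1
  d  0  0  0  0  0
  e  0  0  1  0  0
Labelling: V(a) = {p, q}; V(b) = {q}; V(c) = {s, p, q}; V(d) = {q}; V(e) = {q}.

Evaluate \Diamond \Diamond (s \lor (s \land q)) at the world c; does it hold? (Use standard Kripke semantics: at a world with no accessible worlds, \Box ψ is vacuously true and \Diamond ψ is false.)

Yes

At c: \Diamond \Diamond (s \lor (s \land q)) requires \Diamond (s \lor (s \land q)) at some successor in {b, e}.
  \Diamond (s \lor (s \land q)) holds at b, so \Diamond \Diamond (s \lor (s \land q)) is true at c.
    At b: \Diamond (s \lor (s \land q)) requires s \lor (s \land q) at some successor in {c}.
      s \lor (s \land q) holds at c, so \Diamond (s \lor (s \land q)) is true at b.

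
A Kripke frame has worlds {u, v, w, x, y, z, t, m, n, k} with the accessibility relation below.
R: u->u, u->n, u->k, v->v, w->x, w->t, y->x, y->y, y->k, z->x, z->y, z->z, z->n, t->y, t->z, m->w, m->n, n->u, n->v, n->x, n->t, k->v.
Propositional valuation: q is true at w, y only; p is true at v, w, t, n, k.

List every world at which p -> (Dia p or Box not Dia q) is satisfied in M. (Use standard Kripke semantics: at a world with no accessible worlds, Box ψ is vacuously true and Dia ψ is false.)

u, v, w, x, y, z, m, n, k

Let φ = p -> (Dia p or Box not Dia q). Evaluate φ at each world:
  u (successors {u, n, k}): φ is true.
  v (successors {v}): φ is true.
  w (successors {x, t}): φ is true.
  x (successors ∅): φ is true.
  y (successors {x, y, k}): φ is true.
  z (successors {x, y, z, n}): φ is true.
  t (successors {y, z}): φ is false.
  m (successors {w, n}): φ is true.
  n (successors {u, v, x, t}): φ is true.
  k (successors {v}): φ is true.
For instance, at n:
  At n: p is true, Dia p or Box not Dia q is true, so p -> (Dia p or Box not Dia q) is true.
    At n: Dia p is true, Box not Dia q is false, so Dia p or Box not Dia q is true.
      At n: Dia p requires p at some successor in {u, v, x, t}.
        p holds at v, so Dia p is true at n.
      At n: Box not Dia q requires not Dia q at every successor {u, v, x, t}.
        not Dia q fails at t, so Box not Dia q is false at n.
Satisfying worlds: {u, v, w, x, y, z, m, n, k}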